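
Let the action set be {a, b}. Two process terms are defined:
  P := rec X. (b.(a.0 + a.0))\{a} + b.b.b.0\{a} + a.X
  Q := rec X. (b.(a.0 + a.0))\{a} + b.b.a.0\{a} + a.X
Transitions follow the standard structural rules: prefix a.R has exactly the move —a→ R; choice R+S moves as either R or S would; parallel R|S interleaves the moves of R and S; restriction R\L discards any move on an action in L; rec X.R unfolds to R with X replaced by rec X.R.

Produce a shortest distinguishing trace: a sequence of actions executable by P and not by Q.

Reachable graph of P (5 states):
  s0 = rec X. (b.(a.0 + a.0))\{a} + b.b.b.0\{a} + a.X | =a=> s0, =b=> s1, =b=> s2
  s1 = (a.0 + a.0)\{a} | stopped
  s2 = b.b.0\{a} | =b=> s3
  s3 = b.0\{a} | =b=> s4
  s4 = 0\{a} | stopped
Reachable graph of Q (5 states):
  t0 = rec X. (b.(a.0 + a.0))\{a} + b.b.a.0\{a} + a.X | =a=> t0, =b=> t1, =b=> t2
  t1 = (a.0 + a.0)\{a} | stopped
  t2 = b.a.0\{a} | =b=> t3
  t3 = a.0\{a} | =a=> t4
  t4 = 0\{a} | stopped
Trace ⟨bbb⟩ through P, begin at {s0}:
  after b @ step 1: {s1, s2}
  after b @ step 2: {s3}
  after b @ step 3: {s4}
  P completes σ.
Trace ⟨bbb⟩ through Q, begin at {t0}:
  after b @ step 1: {t1, t2}
  after b @ step 2: {t3}
  after b @ step 3: ∅ (Q stuck)

bbb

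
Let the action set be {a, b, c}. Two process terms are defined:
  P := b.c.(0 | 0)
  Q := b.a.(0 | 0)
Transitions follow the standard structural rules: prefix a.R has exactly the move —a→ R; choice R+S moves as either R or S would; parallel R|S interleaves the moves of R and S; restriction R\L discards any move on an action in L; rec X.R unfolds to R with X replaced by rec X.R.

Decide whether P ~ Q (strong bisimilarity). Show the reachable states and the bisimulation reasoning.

NO

Reachable graph of P (3 states):
  p0 = b.c.(0 | 0) :: -b-> p1
  p1 = c.(0 | 0) :: -c-> p2
  p2 = 0 | 0 :: (no moves)
Reachable graph of Q (3 states):
  q0 = b.a.(0 | 0) :: -b-> q1
  q1 = a.(0 | 0) :: -a-> q2
  q2 = 0 | 0 :: (no moves)
Coarsest stable partition (strong bisimilarity classes):
  B0 = {p0}
  B1 = {p1}
  B2 = {p2, q2}
  B3 = {q0}
  B4 = {q1}
p0 ∈ B0, q0 ∈ B3 → different blocks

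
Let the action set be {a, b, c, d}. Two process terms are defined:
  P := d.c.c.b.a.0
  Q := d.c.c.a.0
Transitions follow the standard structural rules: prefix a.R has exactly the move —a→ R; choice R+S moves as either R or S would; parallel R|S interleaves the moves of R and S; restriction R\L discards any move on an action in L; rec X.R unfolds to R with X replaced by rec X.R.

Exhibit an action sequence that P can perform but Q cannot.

dccb

Reachable graph of P (6 states):
  u0 = d.c.c.b.a.0 | --d--▸ u1
  u1 = c.c.b.a.0 | --c--▸ u2
  u2 = c.b.a.0 | --c--▸ u3
  u3 = b.a.0 | --b--▸ u4
  u4 = a.0 | --a--▸ u5
  u5 = 0 | deadlocked
Reachable graph of Q (5 states):
  v0 = d.c.c.a.0 | --d--▸ v1
  v1 = c.c.a.0 | --c--▸ v2
  v2 = c.a.0 | --c--▸ v3
  v3 = a.0 | --a--▸ v4
  v4 = 0 | deadlocked
Trace ⟨dccb⟩ through P, begin at {u0}:
  after d @ step 1: {u1}
  after c @ step 2: {u2}
  after c @ step 3: {u3}
  after b @ step 4: {u4}
  ✓ P
Trace ⟨dccb⟩ through Q, begin at {v0}:
  after d @ step 1: {v1}
  after c @ step 2: {v2}
  after c @ step 3: {v3}
  after b @ step 4: no successor for Q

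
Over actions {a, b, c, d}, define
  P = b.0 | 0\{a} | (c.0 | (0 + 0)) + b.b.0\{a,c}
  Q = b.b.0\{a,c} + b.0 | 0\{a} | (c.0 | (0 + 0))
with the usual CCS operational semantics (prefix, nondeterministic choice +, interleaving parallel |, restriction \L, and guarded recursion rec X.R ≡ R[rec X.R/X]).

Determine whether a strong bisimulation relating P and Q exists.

Reachable graph of P (6 states):
  m0 = b.0 | 0\{a} | (c.0 | (0 + 0)) + b.b.0\{a,c} | —b→ m1, —b→ m2, —c→ m3
  m1 = 0 | 0\{a} | (c.0 | (0 + 0)) | —c→ m4
  m2 = b.0\{a,c} | —b→ m5
  m3 = b.0 | 0\{a} | (0 | (0 + 0)) | —b→ m4
  m4 = 0 | 0\{a} | (0 | (0 + 0)) | (no moves)
  m5 = 0\{a,c} | (no moves)
Reachable graph of Q (6 states):
  n0 = b.b.0\{a,c} + b.0 | 0\{a} | (c.0 | (0 + 0)) | —b→ n1, —b→ n2, —c→ n3
  n1 = 0 | 0\{a} | (c.0 | (0 + 0)) | —c→ n4
  n2 = b.0\{a,c} | —b→ n5
  n3 = b.0 | 0\{a} | (0 | (0 + 0)) | —b→ n4
  n4 = 0 | 0\{a} | (0 | (0 + 0)) | (no moves)
  n5 = 0\{a,c} | (no moves)
Bisimilarity quotient blocks:
  B0 = {m0, n0}
  B1 = {m1, n1}
  B2 = {m4, m5, n4, n5}
  B3 = {m2, m3, n2, n3}
m0 ∈ B0, n0 ∈ B0 → same block

YES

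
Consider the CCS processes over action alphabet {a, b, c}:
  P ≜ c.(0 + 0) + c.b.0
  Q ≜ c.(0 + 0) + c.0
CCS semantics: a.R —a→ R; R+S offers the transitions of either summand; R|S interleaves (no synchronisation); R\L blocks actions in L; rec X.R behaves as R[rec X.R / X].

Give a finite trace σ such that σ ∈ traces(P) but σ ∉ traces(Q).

cb

Reachable graph of P (4 states):
  p0 = c.(0 + 0) + c.b.0 → =c=> p1, =c=> p2
  p1 = 0 + 0 → stopped
  p2 = b.0 → =b=> p3
  p3 = 0 → stopped
Reachable graph of Q (3 states):
  q0 = c.(0 + 0) + c.0 → =c=> q1, =c=> q2
  q1 = 0 → stopped
  q2 = 0 + 0 → stopped
Trace ⟨cb⟩ through P, begin at {p0}:
  [1] c ⇒ {p1, p2}
  [2] b ⇒ {p3}
  ✓ P
Trace ⟨cb⟩ through Q, begin at {q0}:
  [1] c ⇒ {q1, q2}
  [2] b ⇒ ∅  — Q cannot continue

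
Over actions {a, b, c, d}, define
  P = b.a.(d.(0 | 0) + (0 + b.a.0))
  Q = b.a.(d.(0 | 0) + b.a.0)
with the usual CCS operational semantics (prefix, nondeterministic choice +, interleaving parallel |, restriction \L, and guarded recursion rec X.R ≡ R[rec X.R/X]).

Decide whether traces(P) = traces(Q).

P's transition system — 6 states:
  p0 = b.a.(d.(0 | 0) + (0 + b.a.0)) → --b--▸ p1
  p1 = a.(d.(0 | 0) + (0 + b.a.0)) → --a--▸ p2
  p2 = d.(0 | 0) + (0 + b.a.0) → --b--▸ p3, --d--▸ p4
  p3 = a.0 → --a--▸ p5
  p4 = 0 | 0 → ∅
  p5 = 0 → ∅
Q's transition system — 6 states:
  q0 = b.a.(d.(0 | 0) + b.a.0) → --b--▸ q1
  q1 = a.(d.(0 | 0) + b.a.0) → --a--▸ q2
  q2 = d.(0 | 0) + b.a.0 → --b--▸ q3, --d--▸ q4
  q3 = a.0 → --a--▸ q5
  q4 = 0 | 0 → ∅
  q5 = 0 → ∅
Coarsest stable partition (strong bisimilarity classes):
  B0 = {p0, q0}
  B1 = {p1, q1}
  B2 = {p2, q2}
  B3 = {p4, p5, q4, q5}
  B4 = {p3, q3}
p0 ∈ B0, q0 ∈ B0 → same block
Bisimilar ⇒ trace-equivalent.

traces(P) = traces(Q)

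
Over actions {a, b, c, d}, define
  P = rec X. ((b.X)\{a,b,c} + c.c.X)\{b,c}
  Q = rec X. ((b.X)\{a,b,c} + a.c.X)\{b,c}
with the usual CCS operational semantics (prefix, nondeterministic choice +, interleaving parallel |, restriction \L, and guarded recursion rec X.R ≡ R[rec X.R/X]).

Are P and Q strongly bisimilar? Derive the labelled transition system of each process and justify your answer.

P's transition system — 1 states:
  u0 = rec X. ((b.X)\{a,b,c} + c.c.X)\{b,c} ⊢ (no moves)
Q's transition system — 2 states:
  v0 = rec X. ((b.X)\{a,b,c} + a.c.X)\{b,c} ⊢ =a=> v1
  v1 = (c.(rec X. ((b.X)\{a,b,c} + a.c.X)\{b,c}))\{b,c} ⊢ (no moves)
Partition-refinement fixed point:
  B0 = {u0, v1}
  B1 = {v0}
u0 ∈ B0, v0 ∈ B1 → different blocks

not bisimilar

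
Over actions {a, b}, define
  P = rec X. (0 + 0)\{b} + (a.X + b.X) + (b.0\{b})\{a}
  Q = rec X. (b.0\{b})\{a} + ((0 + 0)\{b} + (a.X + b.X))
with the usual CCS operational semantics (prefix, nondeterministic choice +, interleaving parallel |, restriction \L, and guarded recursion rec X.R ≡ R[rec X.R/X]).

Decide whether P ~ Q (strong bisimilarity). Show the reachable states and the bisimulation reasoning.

P ~ Q

Reachable graph of P (2 states):
  p0 = rec X. (0 + 0)\{b} + (a.X + b.X) + (b.0\{b})\{a} :: —a→ p0, —b→ p0, —b→ p1
  p1 = 0\{b}\{a} :: stopped
Reachable graph of Q (2 states):
  q0 = rec X. (b.0\{b})\{a} + ((0 + 0)\{b} + (a.X + b.X)) :: —a→ q0, —b→ q0, —b→ q1
  q1 = 0\{b}\{a} :: stopped
Partition-refinement fixed point:
  B0 = {p0, q0}
  B1 = {p1, q1}
p0 ∈ B0, q0 ∈ B0 → same block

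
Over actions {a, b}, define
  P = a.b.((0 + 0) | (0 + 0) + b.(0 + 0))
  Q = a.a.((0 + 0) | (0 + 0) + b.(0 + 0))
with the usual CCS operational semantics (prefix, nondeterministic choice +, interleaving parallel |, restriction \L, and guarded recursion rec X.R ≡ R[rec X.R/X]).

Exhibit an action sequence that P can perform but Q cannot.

ab

P's transition system — 4 states:
  p0 = a.b.((0 + 0) | (0 + 0) + b.(0 + 0)) ⊢ =a=> p1
  p1 = b.((0 + 0) | (0 + 0) + b.(0 + 0)) ⊢ =b=> p2
  p2 = (0 + 0) | (0 + 0) + b.(0 + 0) ⊢ =b=> p3
  p3 = 0 + 0 ⊢ deadlocked
Q's transition system — 4 states:
  q0 = a.a.((0 + 0) | (0 + 0) + b.(0 + 0)) ⊢ =a=> q1
  q1 = a.((0 + 0) | (0 + 0) + b.(0 + 0)) ⊢ =a=> q2
  q2 = (0 + 0) | (0 + 0) + b.(0 + 0) ⊢ =b=> q3
  q3 = 0 + 0 ⊢ deadlocked
Executing ab from P (initial set {p0}):
  [1] a ⇒ {p1}
  [2] b ⇒ {p2}
  — P admits the full trace.
Executing ab from Q (initial set {q0}):
  [1] a ⇒ {q1}
  [2] b ⇒ ∅ (Q stuck)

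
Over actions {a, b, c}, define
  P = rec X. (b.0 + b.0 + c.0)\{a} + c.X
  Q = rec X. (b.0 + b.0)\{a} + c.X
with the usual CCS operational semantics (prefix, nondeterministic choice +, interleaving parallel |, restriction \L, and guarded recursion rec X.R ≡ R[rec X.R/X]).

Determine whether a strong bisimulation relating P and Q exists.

P ≁ Q

P's transition system — 2 states:
  u0 = rec X. (b.0 + b.0 + c.0)\{a} + c.X :: ··b··> u1, ··c··> u0, ··c··> u1
  u1 = 0\{a} :: stopped
Q's transition system — 2 states:
  v0 = rec X. (b.0 + b.0)\{a} + c.X :: ··b··> v1, ··c··> v0
  v1 = 0\{a} :: stopped
Partition-refinement fixed point:
  B0 = {u0}
  B1 = {u1, v1}
  B2 = {v0}
u0 ∈ B0, v0 ∈ B2 → different blocks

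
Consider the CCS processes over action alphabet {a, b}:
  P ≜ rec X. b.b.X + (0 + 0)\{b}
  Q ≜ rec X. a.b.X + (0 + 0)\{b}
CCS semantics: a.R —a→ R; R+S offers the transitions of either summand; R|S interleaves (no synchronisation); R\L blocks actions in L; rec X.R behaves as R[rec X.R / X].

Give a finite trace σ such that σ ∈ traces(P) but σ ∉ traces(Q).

b

LTS(P): 2 reachable states
  u0 = rec X. b.b.X + (0 + 0)\{b} → -b-> u1
  u1 = b.(rec X. b.b.X + (0 + 0)\{b}) → -b-> u0
LTS(Q): 2 reachable states
  v0 = rec X. a.b.X + (0 + 0)\{b} → -a-> v1
  v1 = b.(rec X. a.b.X + (0 + 0)\{b}) → -b-> v0
Trace ⟨b⟩ through P, begin at {u0}:
  step 1 (b): {u1}
  — P admits the full trace.
Trace ⟨b⟩ through Q, begin at {v0}:
  step 1 (b): ∅  — Q cannot continue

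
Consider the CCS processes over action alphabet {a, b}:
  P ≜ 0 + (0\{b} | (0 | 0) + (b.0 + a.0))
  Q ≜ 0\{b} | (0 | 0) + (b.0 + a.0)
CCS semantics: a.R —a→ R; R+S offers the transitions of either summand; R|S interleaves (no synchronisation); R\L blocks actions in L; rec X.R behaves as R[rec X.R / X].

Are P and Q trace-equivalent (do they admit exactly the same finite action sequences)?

LTS(P): 2 reachable states
  s0 = 0 + (0\{b} | (0 | 0) + (b.0 + a.0)) | -a-> s1, -b-> s1
  s1 = 0 | deadlocked
LTS(Q): 2 reachable states
  t0 = 0\{b} | (0 | 0) + (b.0 + a.0) | -a-> t1, -b-> t1
  t1 = 0 | deadlocked
Bisimilarity quotient blocks:
  B0 = {s0, t0}
  B1 = {s1, t1}
s0 ∈ B0, t0 ∈ B0 → same block
Bisimilar ⇒ trace-equivalent.

trace-equivalent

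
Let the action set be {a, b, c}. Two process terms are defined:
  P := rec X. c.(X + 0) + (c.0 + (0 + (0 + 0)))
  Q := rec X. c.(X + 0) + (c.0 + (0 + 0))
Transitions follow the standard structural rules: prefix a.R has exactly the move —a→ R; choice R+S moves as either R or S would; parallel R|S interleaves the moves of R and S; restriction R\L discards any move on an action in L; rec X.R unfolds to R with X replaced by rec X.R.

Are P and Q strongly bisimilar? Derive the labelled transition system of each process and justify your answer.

YES

P's transition system — 3 states:
  u0 = rec X. c.(X + 0) + (c.0 + (0 + (0 + 0))) has moves ··c··> u1, ··c··> u2
  u1 = (rec X. c.(X + 0) + (c.0 + (0 + (0 + 0)))) + 0 has moves ··c··> u1, ··c··> u2
  u2 = 0 has moves (no moves)
Q's transition system — 3 states:
  v0 = rec X. c.(X + 0) + (c.0 + (0 + 0)) has moves ··c··> v1, ··c··> v2
  v1 = (rec X. c.(X + 0) + (c.0 + (0 + 0))) + 0 has moves ··c··> v1, ··c··> v2
  v2 = 0 has moves (no moves)
Partition-refinement fixed point:
  B0 = {u0, u1, v0, v1}
  B1 = {u2, v2}
u0 ∈ B0, v0 ∈ B0 → same block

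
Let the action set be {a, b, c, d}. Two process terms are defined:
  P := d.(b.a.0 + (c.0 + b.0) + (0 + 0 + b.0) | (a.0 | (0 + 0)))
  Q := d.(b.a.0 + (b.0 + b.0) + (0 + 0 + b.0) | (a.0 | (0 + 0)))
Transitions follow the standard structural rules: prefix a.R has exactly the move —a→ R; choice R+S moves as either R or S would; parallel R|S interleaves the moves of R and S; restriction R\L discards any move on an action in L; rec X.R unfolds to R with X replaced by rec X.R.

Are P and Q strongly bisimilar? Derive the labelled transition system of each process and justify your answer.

P ≁ Q

Reachable graph of P (7 states):
  p0 = d.(b.a.0 + (c.0 + b.0) + (0 + 0 + b.0) | (a.0 | (0 + 0))) | —d→ p1
  p1 = b.a.0 + (c.0 + b.0) + (0 + 0 + b.0) | (a.0 | (0 + 0)) | —a→ p2, —b→ p3, —b→ p4, —b→ p5, —c→ p3
  p2 = (0 + 0 + b.0) | (0 | (0 + 0)) | —b→ p6
  p3 = 0 | (no moves)
  p4 = 0 | (a.0 | (0 + 0)) | —a→ p6
  p5 = a.0 | —a→ p3
  p6 = 0 | (0 | (0 + 0)) | (no moves)
Reachable graph of Q (7 states):
  q0 = d.(b.a.0 + (b.0 + b.0) + (0 + 0 + b.0) | (a.0 | (0 + 0))) | —d→ q1
  q1 = b.a.0 + (b.0 + b.0) + (0 + 0 + b.0) | (a.0 | (0 + 0)) | —a→ q2, —b→ q3, —b→ q4, —b→ q5
  q2 = (0 + 0 + b.0) | (0 | (0 + 0)) | —b→ q6
  q3 = 0 | (no moves)
  q4 = 0 | (a.0 | (0 + 0)) | —a→ q6
  q5 = a.0 | —a→ q3
  q6 = 0 | (0 | (0 + 0)) | (no moves)
Partition-refinement fixed point:
  B0 = {p0}
  B1 = {p1}
  B2 = {p4, p5, q4, q5}
  B3 = {p3, p6, q3, q6}
  B4 = {p2, q2}
  B5 = {q0}
  B6 = {q1}
p0 ∈ B0, q0 ∈ B5 → different blocks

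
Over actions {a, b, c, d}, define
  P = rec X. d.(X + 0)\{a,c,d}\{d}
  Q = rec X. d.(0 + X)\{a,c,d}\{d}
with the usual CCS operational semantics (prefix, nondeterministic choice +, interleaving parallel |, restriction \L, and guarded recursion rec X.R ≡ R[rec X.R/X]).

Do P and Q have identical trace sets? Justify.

LTS(P): 2 reachable states
  s0 = rec X. d.(X + 0)\{a,c,d}\{d} has moves =d=> s1
  s1 = ((rec X. d.(X + 0)\{a,c,d}\{d}) + 0)\{a,c,d}\{d} has moves deadlocked
LTS(Q): 2 reachable states
  t0 = rec X. d.(0 + X)\{a,c,d}\{d} has moves =d=> t1
  t1 = (0 + (rec X. d.(0 + X)\{a,c,d}\{d}))\{a,c,d}\{d} has moves deadlocked
Bisimilarity quotient blocks:
  B0 = {s0, t0}
  B1 = {s1, t1}
s0 ∈ B0, t0 ∈ B0 → same block
Bisimilar ⇒ trace-equivalent.

traces(P) = traces(Q)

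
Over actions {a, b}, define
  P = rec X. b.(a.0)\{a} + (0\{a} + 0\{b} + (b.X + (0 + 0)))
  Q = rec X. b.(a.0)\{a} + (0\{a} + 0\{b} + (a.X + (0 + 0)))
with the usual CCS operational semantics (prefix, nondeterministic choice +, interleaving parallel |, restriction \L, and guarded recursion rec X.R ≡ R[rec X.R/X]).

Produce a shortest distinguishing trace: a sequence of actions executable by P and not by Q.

LTS(P): 2 reachable states
  u0 = rec X. b.(a.0)\{a} + (0\{a} + 0\{b} + (b.X + (0 + 0))) → --b--▸ u0, --b--▸ u1
  u1 = (a.0)\{a} → deadlocked
LTS(Q): 2 reachable states
  v0 = rec X. b.(a.0)\{a} + (0\{a} + 0\{b} + (a.X + (0 + 0))) → --a--▸ v0, --b--▸ v1
  v1 = (a.0)\{a} → deadlocked
Trace ⟨bb⟩ through P, begin at {u0}:
  after b @ step 1: {u0, u1}
  after b @ step 2: {u0, u1}
  P completes σ.
Trace ⟨bb⟩ through Q, begin at {v0}:
  after b @ step 1: {v1}
  after b @ step 2: ∅ (Q stuck)

bb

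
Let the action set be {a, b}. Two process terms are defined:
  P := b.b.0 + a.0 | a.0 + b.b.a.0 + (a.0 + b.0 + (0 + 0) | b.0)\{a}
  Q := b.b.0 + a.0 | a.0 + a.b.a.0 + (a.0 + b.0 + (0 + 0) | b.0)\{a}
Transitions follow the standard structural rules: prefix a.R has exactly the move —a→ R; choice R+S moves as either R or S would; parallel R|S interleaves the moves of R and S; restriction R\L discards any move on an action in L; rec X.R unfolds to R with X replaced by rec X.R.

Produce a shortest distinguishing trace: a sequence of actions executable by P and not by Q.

LTS(P): 10 reachable states
  p0 = b.b.0 + a.0 | a.0 + b.b.a.0 + (a.0 + b.0 + (0 + 0) | b.0)\{a} has moves =a=> p1, =a=> p2, =b=> p3, =b=> p4, =b=> p5, =b=> p6
  p1 = 0 | a.0 has moves =a=> p7
  p2 = a.0 | 0 has moves =a=> p7
  p3 = ((0 + 0) | 0)\{a} has moves (no moves)
  p4 = 0\{a} has moves (no moves)
  p5 = b.0 has moves =b=> p8
  p6 = b.a.0 has moves =b=> p9
  p7 = 0 | 0 has moves (no moves)
  p8 = 0 has moves (no moves)
  p9 = a.0 has moves =a=> p8
LTS(Q): 10 reachable states
  q0 = b.b.0 + a.0 | a.0 + a.b.a.0 + (a.0 + b.0 + (0 + 0) | b.0)\{a} has moves =a=> q1, =a=> q2, =a=> q3, =b=> q4, =b=> q5, =b=> q6
  q1 = 0 | a.0 has moves =a=> q7
  q2 = a.0 | 0 has moves =a=> q7
  q3 = b.a.0 has moves =b=> q8
  q4 = ((0 + 0) | 0)\{a} has moves (no moves)
  q5 = 0\{a} has moves (no moves)
  q6 = b.0 has moves =b=> q9
  q7 = 0 | 0 has moves (no moves)
  q8 = a.0 has moves =a=> q9
  q9 = 0 has moves (no moves)
Run σ = ⟨bba⟩ on P: start {p0}
  [1] b ⇒ {p3, p4, p5, p6}
  [2] b ⇒ {p8, p9}
  [3] a ⇒ {p8}
  — P admits the full trace.
Run σ = ⟨bba⟩ on Q: start {q0}
  [1] b ⇒ {q4, q5, q6}
  [2] b ⇒ {q9}
  [3] a ⇒ ∅  — Q cannot continue

bba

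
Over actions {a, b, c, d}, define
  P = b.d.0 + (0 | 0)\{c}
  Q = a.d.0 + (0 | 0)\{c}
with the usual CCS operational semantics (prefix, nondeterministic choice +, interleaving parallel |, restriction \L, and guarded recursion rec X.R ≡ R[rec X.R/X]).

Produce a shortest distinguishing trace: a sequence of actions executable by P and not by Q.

b

P's transition system — 3 states:
  s0 = b.d.0 + (0 | 0)\{c} ⊢ —b→ s1
  s1 = d.0 ⊢ —d→ s2
  s2 = 0 ⊢ (no moves)
Q's transition system — 3 states:
  t0 = a.d.0 + (0 | 0)\{c} ⊢ —a→ t1
  t1 = d.0 ⊢ —d→ t2
  t2 = 0 ⊢ (no moves)
Trace ⟨b⟩ through P, begin at {s0}:
  [1] b ⇒ {s1}
  ✓ P
Trace ⟨b⟩ through Q, begin at {t0}:
  [1] b ⇒ ∅  — Q cannot continue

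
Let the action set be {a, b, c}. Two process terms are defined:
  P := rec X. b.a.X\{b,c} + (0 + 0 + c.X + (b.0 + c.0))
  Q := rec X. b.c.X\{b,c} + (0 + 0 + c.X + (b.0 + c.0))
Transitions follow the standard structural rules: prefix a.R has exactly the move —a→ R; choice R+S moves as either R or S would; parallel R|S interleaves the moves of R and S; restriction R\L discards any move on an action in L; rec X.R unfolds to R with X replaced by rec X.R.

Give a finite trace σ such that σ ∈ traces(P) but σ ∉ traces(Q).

ba

P's transition system — 4 states:
  m0 = rec X. b.a.X\{b,c} + (0 + 0 + c.X + (b.0 + c.0)) has moves =b=> m1, =b=> m2, =c=> m0, =c=> m1
  m1 = 0 has moves ·
  m2 = a.(rec X. b.a.X\{b,c} + (0 + 0 + c.X + (b.0 + c.0)))\{b,c} has moves =a=> m3
  m3 = (rec X. b.a.X\{b,c} + (0 + 0 + c.X + (b.0 + c.0)))\{b,c} has moves ·
Q's transition system — 4 states:
  n0 = rec X. b.c.X\{b,c} + (0 + 0 + c.X + (b.0 + c.0)) has moves =b=> n1, =b=> n2, =c=> n0, =c=> n1
  n1 = 0 has moves ·
  n2 = c.(rec X. b.c.X\{b,c} + (0 + 0 + c.X + (b.0 + c.0)))\{b,c} has moves =c=> n3
  n3 = (rec X. b.c.X\{b,c} + (0 + 0 + c.X + (b.0 + c.0)))\{b,c} has moves ·
Run σ = ⟨ba⟩ on P: start {m0}
  step 1 (b): {m1, m2}
  step 2 (a): {m3}
  P completes σ.
Run σ = ⟨ba⟩ on Q: start {n0}
  step 1 (b): {n1, n2}
  step 2 (a): no successor for Q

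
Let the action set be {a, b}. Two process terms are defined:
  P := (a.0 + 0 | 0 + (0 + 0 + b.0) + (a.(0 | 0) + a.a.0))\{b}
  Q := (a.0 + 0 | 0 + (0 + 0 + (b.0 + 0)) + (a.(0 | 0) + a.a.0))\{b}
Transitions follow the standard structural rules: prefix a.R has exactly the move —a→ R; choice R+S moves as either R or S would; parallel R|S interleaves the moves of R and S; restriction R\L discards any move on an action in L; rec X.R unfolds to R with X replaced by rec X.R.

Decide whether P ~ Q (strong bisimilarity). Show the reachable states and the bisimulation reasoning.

Reachable graph of P (4 states):
  s0 = (a.0 + 0 | 0 + (0 + 0 + b.0) + (a.(0 | 0) + a.a.0))\{b} | --a--▸ s1, --a--▸ s2, --a--▸ s3
  s1 = (0 | 0)\{b} | ·
  s2 = (a.0)\{b} | --a--▸ s3
  s3 = 0\{b} | ·
Reachable graph of Q (4 states):
  t0 = (a.0 + 0 | 0 + (0 + 0 + (b.0 + 0)) + (a.(0 | 0) + a.a.0))\{b} | --a--▸ t1, --a--▸ t2, --a--▸ t3
  t1 = (0 | 0)\{b} | ·
  t2 = (a.0)\{b} | --a--▸ t3
  t3 = 0\{b} | ·
Bisimilarity quotient blocks:
  B0 = {s0, t0}
  B1 = {s2, t2}
  B2 = {s1, s3, t1, t3}
s0 ∈ B0, t0 ∈ B0 → same block

YES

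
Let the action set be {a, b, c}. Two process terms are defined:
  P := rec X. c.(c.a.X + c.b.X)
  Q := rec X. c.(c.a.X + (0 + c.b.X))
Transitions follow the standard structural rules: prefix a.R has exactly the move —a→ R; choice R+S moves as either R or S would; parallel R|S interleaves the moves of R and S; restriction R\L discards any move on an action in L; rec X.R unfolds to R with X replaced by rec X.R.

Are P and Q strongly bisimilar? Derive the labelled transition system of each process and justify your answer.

LTS(P): 4 reachable states
  p0 = rec X. c.(c.a.X + c.b.X) :: ··c··> p1
  p1 = c.a.(rec X. c.(c.a.X + c.b.X)) + c.b.(rec X. c.(c.a.X + c.b.X)) :: ··c··> p2, ··c··> p3
  p2 = a.(rec X. c.(c.a.X + c.b.X)) :: ··a··> p0
  p3 = b.(rec X. c.(c.a.X + c.b.X)) :: ··b··> p0
LTS(Q): 4 reachable states
  q0 = rec X. c.(c.a.X + (0 + c.b.X)) :: ··c··> q1
  q1 = c.a.(rec X. c.(c.a.X + (0 + c.b.X))) + (0 + c.b.(rec X. c.(c.a.X + (0 + c.b.X)))) :: ··c··> q2, ··c··> q3
  q2 = a.(rec X. c.(c.a.X + (0 + c.b.X))) :: ··a··> q0
  q3 = b.(rec X. c.(c.a.X + (0 + c.b.X))) :: ··b··> q0
Bisimilarity quotient blocks:
  B0 = {p0, q0}
  B1 = {p1, q1}
  B2 = {p3, q3}
  B3 = {p2, q2}
p0 ∈ B0, q0 ∈ B0 → same block

P ~ Q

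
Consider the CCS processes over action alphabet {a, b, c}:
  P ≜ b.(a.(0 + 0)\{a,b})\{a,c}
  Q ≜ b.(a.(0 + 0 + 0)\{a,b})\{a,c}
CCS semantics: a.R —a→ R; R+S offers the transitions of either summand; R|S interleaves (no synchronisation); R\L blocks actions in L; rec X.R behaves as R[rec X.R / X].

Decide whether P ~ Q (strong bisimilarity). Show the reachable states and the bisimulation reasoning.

bisimilar

P's transition system — 2 states:
  m0 = b.(a.(0 + 0)\{a,b})\{a,c} → --b--▸ m1
  m1 = (a.(0 + 0)\{a,b})\{a,c} → ∅
Q's transition system — 2 states:
  n0 = b.(a.(0 + 0 + 0)\{a,b})\{a,c} → --b--▸ n1
  n1 = (a.(0 + 0 + 0)\{a,b})\{a,c} → ∅
Partition-refinement fixed point:
  B0 = {m0, n0}
  B1 = {m1, n1}
m0 ∈ B0, n0 ∈ B0 → same block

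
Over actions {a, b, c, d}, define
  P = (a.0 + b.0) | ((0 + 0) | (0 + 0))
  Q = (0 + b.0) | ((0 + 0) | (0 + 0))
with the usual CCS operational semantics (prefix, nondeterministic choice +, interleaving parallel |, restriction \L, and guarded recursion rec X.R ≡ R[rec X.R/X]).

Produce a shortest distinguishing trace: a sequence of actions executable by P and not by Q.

a

LTS(P): 2 reachable states
  p0 = (a.0 + b.0) | ((0 + 0) | (0 + 0)) :: =a=> p1, =b=> p1
  p1 = 0 | ((0 + 0) | (0 + 0)) :: (no moves)
LTS(Q): 2 reachable states
  q0 = (0 + b.0) | ((0 + 0) | (0 + 0)) :: =b=> q1
  q1 = 0 | ((0 + 0) | (0 + 0)) :: (no moves)
Trace ⟨a⟩ through P, begin at {p0}:
  after a @ step 1: {p1}
  — P admits the full trace.
Trace ⟨a⟩ through Q, begin at {q0}:
  after a @ step 1: ∅  — Q cannot continue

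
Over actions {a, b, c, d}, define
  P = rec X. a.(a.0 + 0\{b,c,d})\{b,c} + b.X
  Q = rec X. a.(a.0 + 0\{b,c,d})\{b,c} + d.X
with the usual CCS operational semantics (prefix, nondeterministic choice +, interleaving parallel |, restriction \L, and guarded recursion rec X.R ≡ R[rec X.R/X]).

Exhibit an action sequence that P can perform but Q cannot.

b

Reachable graph of P (3 states):
  u0 = rec X. a.(a.0 + 0\{b,c,d})\{b,c} + b.X has moves --a--▸ u1, --b--▸ u0
  u1 = (a.0 + 0\{b,c,d})\{b,c} has moves --a--▸ u2
  u2 = 0\{b,c} has moves deadlocked
Reachable graph of Q (3 states):
  v0 = rec X. a.(a.0 + 0\{b,c,d})\{b,c} + d.X has moves --a--▸ v1, --d--▸ v0
  v1 = (a.0 + 0\{b,c,d})\{b,c} has moves --a--▸ v2
  v2 = 0\{b,c} has moves deadlocked
Trace ⟨b⟩ through P, begin at {u0}:
  [1] b ⇒ {u0}
  P completes σ.
Trace ⟨b⟩ through Q, begin at {v0}:
  [1] b ⇒ ∅ (Q stuck)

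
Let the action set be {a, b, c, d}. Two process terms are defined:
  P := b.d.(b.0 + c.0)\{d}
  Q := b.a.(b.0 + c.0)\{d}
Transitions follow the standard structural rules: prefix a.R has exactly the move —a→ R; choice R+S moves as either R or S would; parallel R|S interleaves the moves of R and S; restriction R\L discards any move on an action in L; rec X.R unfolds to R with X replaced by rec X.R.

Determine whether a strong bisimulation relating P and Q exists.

P's transition system — 4 states:
  p0 = b.d.(b.0 + c.0)\{d} :: —b→ p1
  p1 = d.(b.0 + c.0)\{d} :: —d→ p2
  p2 = (b.0 + c.0)\{d} :: —b→ p3, —c→ p3
  p3 = 0\{d} :: deadlocked
Q's transition system — 4 states:
  q0 = b.a.(b.0 + c.0)\{d} :: —b→ q1
  q1 = a.(b.0 + c.0)\{d} :: —a→ q2
  q2 = (b.0 + c.0)\{d} :: —b→ q3, —c→ q3
  q3 = 0\{d} :: deadlocked
Coarsest stable partition (strong bisimilarity classes):
  B0 = {p0}
  B1 = {p1}
  B2 = {p2, q2}
  B3 = {p3, q3}
  B4 = {q0}
  B5 = {q1}
p0 ∈ B0, q0 ∈ B4 → different blocks

NO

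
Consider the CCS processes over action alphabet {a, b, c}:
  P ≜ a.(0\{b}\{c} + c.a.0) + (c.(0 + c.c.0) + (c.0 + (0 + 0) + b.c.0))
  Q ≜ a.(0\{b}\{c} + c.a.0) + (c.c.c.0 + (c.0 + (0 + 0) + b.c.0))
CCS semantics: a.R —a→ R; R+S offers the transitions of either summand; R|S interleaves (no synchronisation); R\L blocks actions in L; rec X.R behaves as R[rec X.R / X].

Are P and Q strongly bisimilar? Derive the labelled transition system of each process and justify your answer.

P's transition system — 6 states:
  u0 = a.(0\{b}\{c} + c.a.0) + (c.(0 + c.c.0) + (c.0 + (0 + 0) + b.c.0)) | =a=> u1, =b=> u2, =c=> u3, =c=> u4
  u1 = 0\{b}\{c} + c.a.0 | =c=> u5
  u2 = c.0 | =c=> u3
  u3 = 0 | stopped
  u4 = 0 + c.c.0 | =c=> u2
  u5 = a.0 | =a=> u3
Q's transition system — 6 states:
  v0 = a.(0\{b}\{c} + c.a.0) + (c.c.c.0 + (c.0 + (0 + 0) + b.c.0)) | =a=> v1, =b=> v2, =c=> v3, =c=> v4
  v1 = 0\{b}\{c} + c.a.0 | =c=> v5
  v2 = c.0 | =c=> v3
  v3 = 0 | stopped
  v4 = c.c.0 | =c=> v2
  v5 = a.0 | =a=> v3
Bisimilarity quotient blocks:
  B0 = {u0, v0}
  B1 = {u4, v4}
  B2 = {u2, v2}
  B3 = {u3, v3}
  B4 = {u1, v1}
  B5 = {u5, v5}
u0 ∈ B0, v0 ∈ B0 → same block

bisimilar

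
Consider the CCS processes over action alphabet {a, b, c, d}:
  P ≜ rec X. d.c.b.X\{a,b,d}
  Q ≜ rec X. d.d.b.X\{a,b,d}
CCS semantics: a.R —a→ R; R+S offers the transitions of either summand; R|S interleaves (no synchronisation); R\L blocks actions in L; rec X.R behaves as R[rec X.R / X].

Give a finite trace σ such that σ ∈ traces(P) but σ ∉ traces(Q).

LTS(P): 4 reachable states
  p0 = rec X. d.c.b.X\{a,b,d} | --d--▸ p1
  p1 = c.b.(rec X. d.c.b.X\{a,b,d})\{a,b,d} | --c--▸ p2
  p2 = b.(rec X. d.c.b.X\{a,b,d})\{a,b,d} | --b--▸ p3
  p3 = (rec X. d.c.b.X\{a,b,d})\{a,b,d} | ·
LTS(Q): 4 reachable states
  q0 = rec X. d.d.b.X\{a,b,d} | --d--▸ q1
  q1 = d.b.(rec X. d.d.b.X\{a,b,d})\{a,b,d} | --d--▸ q2
  q2 = b.(rec X. d.d.b.X\{a,b,d})\{a,b,d} | --b--▸ q3
  q3 = (rec X. d.d.b.X\{a,b,d})\{a,b,d} | ·
Trace ⟨dc⟩ through P, begin at {p0}:
  after d @ step 1: {p1}
  after c @ step 2: {p2}
  — P admits the full trace.
Trace ⟨dc⟩ through Q, begin at {q0}:
  after d @ step 1: {q1}
  after c @ step 2: no successor for Q

dc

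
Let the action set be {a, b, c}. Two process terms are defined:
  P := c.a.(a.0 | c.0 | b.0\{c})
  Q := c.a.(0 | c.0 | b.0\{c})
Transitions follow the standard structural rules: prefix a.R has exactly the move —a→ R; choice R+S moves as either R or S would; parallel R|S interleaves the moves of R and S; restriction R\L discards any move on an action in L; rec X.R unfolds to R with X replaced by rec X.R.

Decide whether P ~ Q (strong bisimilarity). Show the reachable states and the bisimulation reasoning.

LTS(P): 10 reachable states
  u0 = c.a.(a.0 | c.0 | b.0\{c}) | ··c··> u1
  u1 = a.(a.0 | c.0 | b.0\{c}) | ··a··> u2
  u2 = a.0 | c.0 | b.0\{c} | ··a··> u3, ··b··> u4, ··c··> u5
  u3 = 0 | c.0 | b.0\{c} | ··b··> u6, ··c··> u7
  u4 = a.0 | c.0 | 0\{c} | ··a··> u6, ··c··> u8
  u5 = a.0 | 0 | b.0\{c} | ··a··> u7, ··b··> u8
  u6 = 0 | c.0 | 0\{c} | ··c··> u9
  u7 = 0 | 0 | b.0\{c} | ··b··> u9
  u8 = a.0 | 0 | 0\{c} | ··a··> u9
  u9 = 0 | 0 | 0\{c} | ∅
LTS(Q): 6 reachable states
  v0 = c.a.(0 | c.0 | b.0\{c}) | ··c··> v1
  v1 = a.(0 | c.0 | b.0\{c}) | ··a··> v2
  v2 = 0 | c.0 | b.0\{c} | ··b··> v3, ··c··> v4
  v3 = 0 | c.0 | 0\{c} | ··c··> v5
  v4 = 0 | 0 | b.0\{c} | ··b··> v5
  v5 = 0 | 0 | 0\{c} | ∅
Bisimilarity quotient blocks:
  B0 = {u0}
  B1 = {u1}
  B2 = {u2}
  B3 = {u4}
  B4 = {u6, v3}
  B5 = {u9, v5}
  B6 = {u8}
  B7 = {u5}
  B8 = {u7, v4}
  B9 = {u3, v2}
  B10 = {v0}
  B11 = {v1}
u0 ∈ B0, v0 ∈ B10 → different blocks

NO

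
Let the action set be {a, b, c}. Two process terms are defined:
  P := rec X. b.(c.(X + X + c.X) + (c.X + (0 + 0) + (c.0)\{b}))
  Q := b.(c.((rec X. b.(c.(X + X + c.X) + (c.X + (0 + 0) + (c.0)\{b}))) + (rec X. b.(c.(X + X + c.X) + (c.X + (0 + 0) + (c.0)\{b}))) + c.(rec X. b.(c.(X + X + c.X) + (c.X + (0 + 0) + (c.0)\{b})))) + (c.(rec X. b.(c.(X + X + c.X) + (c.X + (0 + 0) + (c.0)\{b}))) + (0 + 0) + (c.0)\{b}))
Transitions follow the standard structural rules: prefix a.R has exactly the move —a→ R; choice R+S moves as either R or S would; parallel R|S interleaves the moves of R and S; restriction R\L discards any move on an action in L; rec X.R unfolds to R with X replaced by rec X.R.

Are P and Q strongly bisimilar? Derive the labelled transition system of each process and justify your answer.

YES

LTS(P): 4 reachable states
  s0 = rec X. b.(c.(X + X + c.X) + (c.X + (0 + 0) + (c.0)\{b})) ⊢ =b=> s1
  s1 = c.((rec X. b.(c.(X + X + c.X) + (c.X + (0 + 0) + (c.0)\{b}))) + (rec X. b.(c.(X + X + c.X) + (c.X + (0 + 0) + (c.0)\{b}))) + c.(rec X. b.(c.(X + X + c.X) + (c.X + (0 + 0) + (c.0)\{b})))) + (c.(rec X. b.(c.(X + X + c.X) + (c.X + (0 + 0) + (c.0)\{b}))) + (0 + 0) + (c.0)\{b}) ⊢ =c=> s0, =c=> s2, =c=> s3
  s2 = (rec X. b.(c.(X + X + c.X) + (c.X + (0 + 0) + (c.0)\{b}))) + (rec X. b.(c.(X + X + c.X) + (c.X + (0 + 0) + (c.0)\{b}))) + c.(rec X. b.(c.(X + X + c.X) + (c.X + (0 + 0) + (c.0)\{b}))) ⊢ =b=> s1, =c=> s0
  s3 = 0\{b} ⊢ ∅
LTS(Q): 5 reachable states
  t0 = b.(c.((rec X. b.(c.(X + X + c.X) + (c.X + (0 + 0) + (c.0)\{b}))) + (rec X. b.(c.(X + X + c.X) + (c.X + (0 + 0) + (c.0)\{b}))) + c.(rec X. b.(c.(X + X + c.X) + (c.X + (0 + 0) + (c.0)\{b})))) + (c.(rec X. b.(c.(X + X + c.X) + (c.X + (0 + 0) + (c.0)\{b}))) + (0 + 0) + (c.0)\{b})) ⊢ =b=> t1
  t1 = c.((rec X. b.(c.(X + X + c.X) + (c.X + (0 + 0) + (c.0)\{b}))) + (rec X. b.(c.(X + X + c.X) + (c.X + (0 + 0) + (c.0)\{b}))) + c.(rec X. b.(c.(X + X + c.X) + (c.X + (0 + 0) + (c.0)\{b})))) + (c.(rec X. b.(c.(X + X + c.X) + (c.X + (0 + 0) + (c.0)\{b}))) + (0 + 0) + (c.0)\{b}) ⊢ =c=> t2, =c=> t3, =c=> t4
  t2 = (rec X. b.(c.(X + X + c.X) + (c.X + (0 + 0) + (c.0)\{b}))) + (rec X. b.(c.(X + X + c.X) + (c.X + (0 + 0) + (c.0)\{b}))) + c.(rec X. b.(c.(X + X + c.X) + (c.X + (0 + 0) + (c.0)\{b}))) ⊢ =b=> t1, =c=> t4
  t3 = 0\{b} ⊢ ∅
  t4 = rec X. b.(c.(X + X + c.X) + (c.X + (0 + 0) + (c.0)\{b})) ⊢ =b=> t1
Coarsest stable partition (strong bisimilarity classes):
  B0 = {s0, t0, t4}
  B1 = {s1, t1}
  B2 = {s3, t3}
  B3 = {s2, t2}
s0 ∈ B0, t0 ∈ B0 → same block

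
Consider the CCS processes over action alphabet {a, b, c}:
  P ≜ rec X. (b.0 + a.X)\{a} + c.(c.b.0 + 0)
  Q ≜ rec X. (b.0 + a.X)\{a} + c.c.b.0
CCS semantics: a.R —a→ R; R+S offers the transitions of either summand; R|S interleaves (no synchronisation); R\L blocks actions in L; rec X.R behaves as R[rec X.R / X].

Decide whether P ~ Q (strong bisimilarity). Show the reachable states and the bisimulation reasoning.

bisimilar

Reachable graph of P (5 states):
  u0 = rec X. (b.0 + a.X)\{a} + c.(c.b.0 + 0) :: —b→ u1, —c→ u2
  u1 = 0\{a} :: ·
  u2 = c.b.0 + 0 :: —c→ u3
  u3 = b.0 :: —b→ u4
  u4 = 0 :: ·
Reachable graph of Q (5 states):
  v0 = rec X. (b.0 + a.X)\{a} + c.c.b.0 :: —b→ v1, —c→ v2
  v1 = 0\{a} :: ·
  v2 = c.b.0 :: —c→ v3
  v3 = b.0 :: —b→ v4
  v4 = 0 :: ·
Bisimilarity quotient blocks:
  B0 = {u0, v0}
  B1 = {u1, u4, v1, v4}
  B2 = {u2, v2}
  B3 = {u3, v3}
u0 ∈ B0, v0 ∈ B0 → same block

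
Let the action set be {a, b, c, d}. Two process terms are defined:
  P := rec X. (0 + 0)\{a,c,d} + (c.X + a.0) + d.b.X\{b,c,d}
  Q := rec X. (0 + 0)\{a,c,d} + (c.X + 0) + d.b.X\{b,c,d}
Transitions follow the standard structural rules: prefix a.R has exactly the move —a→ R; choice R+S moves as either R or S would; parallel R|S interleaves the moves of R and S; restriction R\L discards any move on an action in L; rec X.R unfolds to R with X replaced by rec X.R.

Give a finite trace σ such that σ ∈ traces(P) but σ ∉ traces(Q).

P's transition system — 5 states:
  p0 = rec X. (0 + 0)\{a,c,d} + (c.X + a.0) + d.b.X\{b,c,d} has moves ··a··> p1, ··c··> p0, ··d··> p2
  p1 = 0 has moves ·
  p2 = b.(rec X. (0 + 0)\{a,c,d} + (c.X + a.0) + d.b.X\{b,c,d})\{b,c,d} has moves ··b··> p3
  p3 = (rec X. (0 + 0)\{a,c,d} + (c.X + a.0) + d.b.X\{b,c,d})\{b,c,d} has moves ··a··> p4
  p4 = 0\{b,c,d} has moves ·
Q's transition system — 3 states:
  q0 = rec X. (0 + 0)\{a,c,d} + (c.X + 0) + d.b.X\{b,c,d} has moves ··c··> q0, ··d··> q1
  q1 = b.(rec X. (0 + 0)\{a,c,d} + (c.X + 0) + d.b.X\{b,c,d})\{b,c,d} has moves ··b··> q2
  q2 = (rec X. (0 + 0)\{a,c,d} + (c.X + 0) + d.b.X\{b,c,d})\{b,c,d} has moves ·
Executing a from P (initial set {p0}):
  step 1 (a): {p1}
  ✓ P
Executing a from Q (initial set {q0}):
  step 1 (a): ∅ (Q stuck)

a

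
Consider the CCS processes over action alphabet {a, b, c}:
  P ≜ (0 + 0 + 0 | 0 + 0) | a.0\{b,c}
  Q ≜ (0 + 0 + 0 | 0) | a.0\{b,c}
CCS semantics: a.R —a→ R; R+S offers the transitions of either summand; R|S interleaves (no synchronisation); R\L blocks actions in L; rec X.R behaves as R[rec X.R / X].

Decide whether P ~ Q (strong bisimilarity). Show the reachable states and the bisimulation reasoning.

P ~ Q

Reachable graph of P (2 states):
  p0 = (0 + 0 + 0 | 0 + 0) | a.0\{b,c} ⊢ —a→ p1
  p1 = (0 + 0 + 0 | 0 + 0) | 0\{b,c} ⊢ (no moves)
Reachable graph of Q (2 states):
  q0 = (0 + 0 + 0 | 0) | a.0\{b,c} ⊢ —a→ q1
  q1 = (0 + 0 + 0 | 0) | 0\{b,c} ⊢ (no moves)
Bisimilarity quotient blocks:
  B0 = {p0, q0}
  B1 = {p1, q1}
p0 ∈ B0, q0 ∈ B0 → same block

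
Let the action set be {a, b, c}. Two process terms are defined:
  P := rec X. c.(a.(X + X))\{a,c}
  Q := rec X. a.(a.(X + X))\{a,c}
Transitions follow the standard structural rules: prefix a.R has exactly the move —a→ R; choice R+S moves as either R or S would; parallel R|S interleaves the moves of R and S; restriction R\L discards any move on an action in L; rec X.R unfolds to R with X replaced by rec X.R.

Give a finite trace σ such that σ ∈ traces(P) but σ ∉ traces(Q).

c

LTS(P): 2 reachable states
  s0 = rec X. c.(a.(X + X))\{a,c} has moves -c-> s1
  s1 = (a.((rec X. c.(a.(X + X))\{a,c}) + (rec X. c.(a.(X + X))\{a,c})))\{a,c} has moves stopped
LTS(Q): 2 reachable states
  t0 = rec X. a.(a.(X + X))\{a,c} has moves -a-> t1
  t1 = (a.((rec X. a.(a.(X + X))\{a,c}) + (rec X. a.(a.(X + X))\{a,c})))\{a,c} has moves stopped
Executing c from P (initial set {s0}):
  after c @ step 1: {s1}
  ✓ P
Executing c from Q (initial set {t0}):
  after c @ step 1: ∅ (Q stuck)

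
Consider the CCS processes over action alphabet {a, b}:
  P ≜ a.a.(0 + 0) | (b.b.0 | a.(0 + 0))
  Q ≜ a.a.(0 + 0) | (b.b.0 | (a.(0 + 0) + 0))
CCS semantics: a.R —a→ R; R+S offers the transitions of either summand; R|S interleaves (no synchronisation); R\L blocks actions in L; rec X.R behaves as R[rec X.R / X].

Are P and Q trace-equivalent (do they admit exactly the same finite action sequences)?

YES

Reachable graph of P (18 states):
  u0 = a.a.(0 + 0) | (b.b.0 | a.(0 + 0)) has moves =a=> u1, =a=> u2, =b=> u3
  u1 = a.(0 + 0) | (b.b.0 | a.(0 + 0)) has moves =a=> u4, =a=> u5, =b=> u6
  u2 = a.a.(0 + 0) | (b.b.0 | (0 + 0)) has moves =a=> u5, =b=> u7
  u3 = a.a.(0 + 0) | (b.0 | a.(0 + 0)) has moves =a=> u6, =a=> u7, =b=> u8
  u4 = (0 + 0) | (b.b.0 | a.(0 + 0)) has moves =a=> u9, =b=> u10
  u5 = a.(0 + 0) | (b.b.0 | (0 + 0)) has moves =a=> u9, =b=> u11
  u6 = a.(0 + 0) | (b.0 | a.(0 + 0)) has moves =a=> u10, =a=> u11, =b=> u12
  u7 = a.a.(0 + 0) | (b.0 | (0 + 0)) has moves =a=> u11, =b=> u13
  u8 = a.a.(0 + 0) | (0 | a.(0 + 0)) has moves =a=> u12, =a=> u13
  u9 = (0 + 0) | (b.b.0 | (0 + 0)) has moves =b=> u14
  u10 = (0 + 0) | (b.0 | a.(0 + 0)) has moves =a=> u14, =b=> u15
  u11 = a.(0 + 0) | (b.0 | (0 + 0)) has moves =a=> u14, =b=> u16
  u12 = a.(0 + 0) | (0 | a.(0 + 0)) has moves =a=> u15, =a=> u16
  u13 = a.a.(0 + 0) | (0 | (0 + 0)) has moves =a=> u16
  u14 = (0 + 0) | (b.0 | (0 + 0)) has moves =b=> u17
  u15 = (0 + 0) | (0 | a.(0 + 0)) has moves =a=> u17
  u16 = a.(0 + 0) | (0 | (0 + 0)) has moves =a=> u17
  u17 = (0 + 0) | (0 | (0 + 0)) has moves ·
Reachable graph of Q (18 states):
  v0 = a.a.(0 + 0) | (b.b.0 | (a.(0 + 0) + 0)) has moves =a=> v1, =a=> v2, =b=> v3
  v1 = a.(0 + 0) | (b.b.0 | (a.(0 + 0) + 0)) has moves =a=> v4, =a=> v5, =b=> v6
  v2 = a.a.(0 + 0) | (b.b.0 | (0 + 0)) has moves =a=> v5, =b=> v7
  v3 = a.a.(0 + 0) | (b.0 | (a.(0 + 0) + 0)) has moves =a=> v6, =a=> v7, =b=> v8
  v4 = (0 + 0) | (b.b.0 | (a.(0 + 0) + 0)) has moves =a=> v9, =b=> v10
  v5 = a.(0 + 0) | (b.b.0 | (0 + 0)) has moves =a=> v9, =b=> v11
  v6 = a.(0 + 0) | (b.0 | (a.(0 + 0) + 0)) has moves =a=> v10, =a=> v11, =b=> v12
  v7 = a.a.(0 + 0) | (b.0 | (0 + 0)) has moves =a=> v11, =b=> v13
  v8 = a.a.(0 + 0) | (0 | (a.(0 + 0) + 0)) has moves =a=> v12, =a=> v13
  v9 = (0 + 0) | (b.b.0 | (0 + 0)) has moves =b=> v14
  v10 = (0 + 0) | (b.0 | (a.(0 + 0) + 0)) has moves =a=> v14, =b=> v15
  v11 = a.(0 + 0) | (b.0 | (0 + 0)) has moves =a=> v14, =b=> v16
  v12 = a.(0 + 0) | (0 | (a.(0 + 0) + 0)) has moves =a=> v15, =a=> v16
  v13 = a.a.(0 + 0) | (0 | (0 + 0)) has moves =a=> v16
  v14 = (0 + 0) | (b.0 | (0 + 0)) has moves =b=> v17
  v15 = (0 + 0) | (0 | (a.(0 + 0) + 0)) has moves =a=> v17
  v16 = a.(0 + 0) | (0 | (0 + 0)) has moves =a=> v17
  v17 = (0 + 0) | (0 | (0 + 0)) has moves ·
Partition-refinement fixed point:
  B0 = {u0, v0}
  B1 = {u1, u2, v1, v2}
  B2 = {u4, u5, v4, v5}
  B3 = {u9, v9}
  B4 = {u14, v14}
  B5 = {u17, v17}
  B6 = {u10, u11, v10, v11}
  B7 = {u15, u16, v15, v16}
  B8 = {u6, u7, v6, v7}
  B9 = {u12, u13, v12, v13}
  B10 = {u3, v3}
  B11 = {u8, v8}
u0 ∈ B0, v0 ∈ B0 → same block
Bisimilar ⇒ trace-equivalent.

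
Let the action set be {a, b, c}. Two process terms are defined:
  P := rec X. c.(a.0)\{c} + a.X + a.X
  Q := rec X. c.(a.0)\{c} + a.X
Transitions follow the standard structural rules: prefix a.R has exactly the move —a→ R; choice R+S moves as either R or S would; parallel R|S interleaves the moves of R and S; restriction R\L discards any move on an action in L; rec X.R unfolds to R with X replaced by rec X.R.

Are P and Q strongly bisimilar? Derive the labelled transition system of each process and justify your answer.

YES

Reachable graph of P (3 states):
  s0 = rec X. c.(a.0)\{c} + a.X + a.X ⊢ -a-> s0, -c-> s1
  s1 = (a.0)\{c} ⊢ -a-> s2
  s2 = 0\{c} ⊢ deadlocked
Reachable graph of Q (3 states):
  t0 = rec X. c.(a.0)\{c} + a.X ⊢ -a-> t0, -c-> t1
  t1 = (a.0)\{c} ⊢ -a-> t2
  t2 = 0\{c} ⊢ deadlocked
Bisimilarity quotient blocks:
  B0 = {s0, t0}
  B1 = {s1, t1}
  B2 = {s2, t2}
s0 ∈ B0, t0 ∈ B0 → same block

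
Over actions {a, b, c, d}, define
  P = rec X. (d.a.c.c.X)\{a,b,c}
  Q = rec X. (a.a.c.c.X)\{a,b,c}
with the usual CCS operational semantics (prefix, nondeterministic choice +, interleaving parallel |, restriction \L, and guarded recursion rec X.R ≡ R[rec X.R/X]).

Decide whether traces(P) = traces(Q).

LTS(P): 2 reachable states
  u0 = rec X. (d.a.c.c.X)\{a,b,c} → =d=> u1
  u1 = (a.c.c.(rec X. (d.a.c.c.X)\{a,b,c}))\{a,b,c} → stopped
LTS(Q): 1 reachable states
  v0 = rec X. (a.a.c.c.X)\{a,b,c} → stopped
Run σ = ⟨d⟩ on P: start {u0}
  [1] d ⇒ {u1}
  — P admits the full trace.
Run σ = ⟨d⟩ on Q: start {v0}
  [1] d ⇒ ∅ (Q stuck)

traces(P) ≠ traces(Q) — witness ⟨d⟩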